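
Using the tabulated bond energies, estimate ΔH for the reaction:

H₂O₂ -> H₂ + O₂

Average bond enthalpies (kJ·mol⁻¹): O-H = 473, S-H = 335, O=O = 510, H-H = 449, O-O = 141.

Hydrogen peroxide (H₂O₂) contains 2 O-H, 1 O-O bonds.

Bonds broken (reactants):
  O-H: 2 × 473 = 946
  O-O: 1 × 141 = 141
  Σ(broken) = 1087 kJ
Bonds formed (products):
  H-H: 1 × 449 = 449
  O=O: 1 × 510 = 510
  Σ(formed) = 959 kJ
ΔH = Σ(broken) − Σ(formed) = 1087 − 959 = +128 kJ

ΔH ≈ +128 kJ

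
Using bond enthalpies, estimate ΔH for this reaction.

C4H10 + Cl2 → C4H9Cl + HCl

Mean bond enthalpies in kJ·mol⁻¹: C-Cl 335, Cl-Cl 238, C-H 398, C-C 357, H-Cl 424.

ΔH ≈ −123 kJ

Bonds broken (reactants):
  C-C: 3 × 357 = 1071
  C-H: 10 × 398 = 3980
  Cl-Cl: 1 × 238 = 238
  Σ(broken) = 5289 kJ
Bonds formed (products):
  C-C: 3 × 357 = 1071
  C-Cl: 1 × 335 = 335
  C-H: 9 × 398 = 3582
  H-Cl: 1 × 424 = 424
  Σ(formed) = 5412 kJ
ΔH = Σ(broken) − Σ(formed) = 5289 − 5412 = −123 kJ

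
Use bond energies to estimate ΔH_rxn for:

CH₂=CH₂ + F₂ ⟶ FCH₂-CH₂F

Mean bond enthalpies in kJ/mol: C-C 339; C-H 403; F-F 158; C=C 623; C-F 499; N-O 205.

Bonds broken (reactants):
  C-H: 4 × 403 = 1612
  C=C: 1 × 623 = 623
  F-F: 1 × 158 = 158
  Σ(broken) = 2393 kJ
Bonds formed (products):
  C-C: 1 × 339 = 339
  C-F: 2 × 499 = 998
  C-H: 4 × 403 = 1612
  Σ(formed) = 2949 kJ
ΔH = Σ(broken) − Σ(formed) = 2393 − 2949 = −556 kJ

ΔH ≈ −556 kJ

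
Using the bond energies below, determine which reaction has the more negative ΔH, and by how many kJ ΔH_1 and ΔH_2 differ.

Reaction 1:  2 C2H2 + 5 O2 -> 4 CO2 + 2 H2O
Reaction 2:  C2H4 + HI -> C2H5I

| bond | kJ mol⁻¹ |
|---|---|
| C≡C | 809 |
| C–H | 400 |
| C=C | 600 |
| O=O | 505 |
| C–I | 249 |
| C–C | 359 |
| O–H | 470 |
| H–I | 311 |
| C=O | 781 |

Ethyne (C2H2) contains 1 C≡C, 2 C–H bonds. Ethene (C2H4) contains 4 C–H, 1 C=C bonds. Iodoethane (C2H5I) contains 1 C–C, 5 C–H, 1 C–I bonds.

Reaction 1, by 2288 kJ

Reaction 1:
  Bonds broken (reactants):
    C≡C: 2 × 809 = 1618
    C–H: 4 × 400 = 1600
    O=O: 5 × 505 = 2525
    Σ(broken) = 5743 kJ
  Bonds formed (products):
    C=O: 8 × 781 = 6248
    O–H: 4 × 470 = 1880
    Σ(formed) = 8128 kJ
  ΔH_1 = 5743 − 8128 = −2385 kJ
Reaction 2:
  Bonds broken (reactants):
    C–H: 4 × 400 = 1600
    C=C: 1 × 600 = 600
    H–I: 1 × 311 = 311
    Σ(broken) = 2511 kJ
  Bonds formed (products):
    C–C: 1 × 359 = 359
    C–H: 5 × 400 = 2000
    C–I: 1 × 249 = 249
    Σ(formed) = 2608 kJ
  ΔH_2 = 2511 − 2608 = −97 kJ
ΔH_1 − ΔH_2 = −2288 kJ, so reaction 1 has the more negative ΔH; |ΔH_1 − ΔH_2| = 2288 kJ.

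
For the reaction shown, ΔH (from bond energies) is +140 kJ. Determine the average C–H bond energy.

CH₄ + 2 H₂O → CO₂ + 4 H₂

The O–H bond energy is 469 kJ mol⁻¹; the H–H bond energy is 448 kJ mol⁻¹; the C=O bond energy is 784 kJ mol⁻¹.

D(C–H) ≈ 406 kJ/mol

Let D be the C–H bond energy.
Σ(broken) = 4×D + 4×469 = 1876 + 4D
Σ(formed) = 2×784 + 4×448 = 3360
ΔH = Σ(broken) − Σ(formed) = (1876 + 4D) − (3360) = −1484 + 4D
Setting this equal to +140 kJ gives 4D = 1624, so D = 406 kJ/mol.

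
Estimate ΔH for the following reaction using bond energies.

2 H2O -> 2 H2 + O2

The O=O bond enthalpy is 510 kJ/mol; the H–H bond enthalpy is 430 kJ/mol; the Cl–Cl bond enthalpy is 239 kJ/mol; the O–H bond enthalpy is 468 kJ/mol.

ΔH ≈ +502 kJ

Bonds broken (reactants):
  O–H: 4 × 468 = 1872
  Σ(broken) = 1872 kJ
Bonds formed (products):
  H–H: 2 × 430 = 860
  O=O: 1 × 510 = 510
  Σ(formed) = 1370 kJ
ΔH = Σ(broken) − Σ(formed) = 1872 − 1370 = +502 kJ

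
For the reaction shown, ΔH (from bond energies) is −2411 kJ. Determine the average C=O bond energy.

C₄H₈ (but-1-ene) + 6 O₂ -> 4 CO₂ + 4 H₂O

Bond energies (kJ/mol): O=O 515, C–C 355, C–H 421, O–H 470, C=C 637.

D(C=O) ≈ 807 kJ/mol

Let D be the C=O bond energy.
Σ(broken) = 2×355 + 8×421 + 1×637 + 6×515 = 7805
Σ(formed) = 8×D + 8×470 = 3760 + 8D
ΔH = Σ(broken) − Σ(formed) = (7805) − (3760 + 8D) = +4045 − 8D
Setting this equal to −2411 kJ gives 8D = 6456, so D = 807 kJ/mol.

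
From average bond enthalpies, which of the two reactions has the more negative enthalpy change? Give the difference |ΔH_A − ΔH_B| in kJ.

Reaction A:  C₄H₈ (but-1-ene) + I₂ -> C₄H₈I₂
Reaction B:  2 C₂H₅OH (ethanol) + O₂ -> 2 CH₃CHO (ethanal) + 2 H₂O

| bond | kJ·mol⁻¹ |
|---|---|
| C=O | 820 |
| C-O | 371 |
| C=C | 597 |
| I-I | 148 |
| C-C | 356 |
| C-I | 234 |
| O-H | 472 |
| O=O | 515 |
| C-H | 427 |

Reaction B, by 394 kJ

Reaction A:
  Bonds broken (reactants):
    C-C: 2 × 356 = 712
    C-H: 8 × 427 = 3416
    C=C: 1 × 597 = 597
    I-I: 1 × 148 = 148
    Σ(broken) = 4873 kJ
  Bonds formed (products):
    C-C: 3 × 356 = 1068
    C-H: 8 × 427 = 3416
    C-I: 2 × 234 = 468
    Σ(formed) = 4952 kJ
  ΔH_A = 4873 − 4952 = −79 kJ
Reaction B:
  Bonds broken (reactants):
    C-C: 2 × 356 = 712
    C-H: 10 × 427 = 4270
    C-O: 2 × 371 = 742
    O-H: 2 × 472 = 944
    O=O: 1 × 515 = 515
    Σ(broken) = 7183 kJ
  Bonds formed (products):
    C-C: 2 × 356 = 712
    C-H: 8 × 427 = 3416
    C=O: 2 × 820 = 1640
    O-H: 4 × 472 = 1888
    Σ(formed) = 7656 kJ
  ΔH_B = 7183 − 7656 = −473 kJ
ΔH_A − ΔH_B = +394 kJ, so reaction B has the more negative ΔH; |ΔH_A − ΔH_B| = 394 kJ.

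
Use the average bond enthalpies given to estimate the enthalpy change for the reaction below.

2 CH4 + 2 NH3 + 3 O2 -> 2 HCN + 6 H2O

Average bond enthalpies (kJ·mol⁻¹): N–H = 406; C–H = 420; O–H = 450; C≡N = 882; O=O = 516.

Bonds broken (reactants):
  C–H: 8 × 420 = 3360
  N–H: 6 × 406 = 2436
  O=O: 3 × 516 = 1548
  Σ(broken) = 7344 kJ
Bonds formed (products):
  C≡N: 2 × 882 = 1764
  C–H: 2 × 420 = 840
  O–H: 12 × 450 = 5400
  Σ(formed) = 8004 kJ
ΔH = Σ(broken) − Σ(formed) = 7344 − 8004 = −660 kJ

ΔH ≈ −660 kJ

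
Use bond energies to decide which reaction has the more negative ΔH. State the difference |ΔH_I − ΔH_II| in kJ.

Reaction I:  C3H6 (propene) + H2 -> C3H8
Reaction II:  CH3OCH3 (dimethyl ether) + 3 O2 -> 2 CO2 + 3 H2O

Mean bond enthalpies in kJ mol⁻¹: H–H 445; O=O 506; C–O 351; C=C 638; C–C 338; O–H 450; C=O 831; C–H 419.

Reaction II, by 1197 kJ

Reaction I:
  Bonds broken (reactants):
    C–C: 1 × 338 = 338
    C–H: 6 × 419 = 2514
    C=C: 1 × 638 = 638
    H–H: 1 × 445 = 445
    Σ(broken) = 3935 kJ
  Bonds formed (products):
    C–C: 2 × 338 = 676
    C–H: 8 × 419 = 3352
    Σ(formed) = 4028 kJ
  ΔH_I = 3935 − 4028 = −93 kJ
Reaction II:
  Bonds broken (reactants):
    C–H: 6 × 419 = 2514
    C–O: 2 × 351 = 702
    O=O: 3 × 506 = 1518
    Σ(broken) = 4734 kJ
  Bonds formed (products):
    C=O: 4 × 831 = 3324
    O–H: 6 × 450 = 2700
    Σ(formed) = 6024 kJ
  ΔH_II = 4734 − 6024 = −1290 kJ
ΔH_I − ΔH_II = +1197 kJ, so reaction II has the more negative ΔH; |ΔH_I − ΔH_II| = 1197 kJ.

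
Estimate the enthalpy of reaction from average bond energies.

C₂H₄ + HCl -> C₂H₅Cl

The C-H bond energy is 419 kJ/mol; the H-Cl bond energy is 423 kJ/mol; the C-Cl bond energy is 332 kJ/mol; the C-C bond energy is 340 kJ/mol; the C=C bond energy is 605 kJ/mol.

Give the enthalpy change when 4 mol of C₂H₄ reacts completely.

ΔH = −252 kJ

Bonds broken (reactants):
  C-H: 4 × 419 = 1676
  C=C: 1 × 605 = 605
  H-Cl: 1 × 423 = 423
  Σ(broken) = 2704 kJ
Bonds formed (products):
  C-C: 1 × 340 = 340
  C-Cl: 1 × 332 = 332
  C-H: 5 × 419 = 2095
  Σ(formed) = 2767 kJ
ΔH = Σ(broken) − Σ(formed) = 2704 − 2767 = −63 kJ
For 4× the reaction as written: 4 × (−63) = −252 kJ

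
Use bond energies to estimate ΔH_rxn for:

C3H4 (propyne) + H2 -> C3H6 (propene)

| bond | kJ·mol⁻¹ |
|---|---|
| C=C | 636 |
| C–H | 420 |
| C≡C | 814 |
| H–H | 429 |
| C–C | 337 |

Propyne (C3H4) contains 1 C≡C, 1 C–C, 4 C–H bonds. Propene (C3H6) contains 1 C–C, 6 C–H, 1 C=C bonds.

Bonds broken (reactants):
  C≡C: 1 × 814 = 814
  C–C: 1 × 337 = 337
  C–H: 4 × 420 = 1680
  H–H: 1 × 429 = 429
  Σ(broken) = 3260 kJ
Bonds formed (products):
  C–C: 1 × 337 = 337
  C–H: 6 × 420 = 2520
  C=C: 1 × 636 = 636
  Σ(formed) = 3493 kJ
ΔH = Σ(broken) − Σ(formed) = 3260 − 3493 = −233 kJ

ΔH ≈ −233 kJ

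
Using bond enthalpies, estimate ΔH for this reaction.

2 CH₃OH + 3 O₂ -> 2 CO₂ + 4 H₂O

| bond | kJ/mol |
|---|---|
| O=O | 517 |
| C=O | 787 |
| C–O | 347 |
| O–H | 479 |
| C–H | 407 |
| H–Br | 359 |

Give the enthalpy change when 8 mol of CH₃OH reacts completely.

Bonds broken (reactants):
  C–H: 6 × 407 = 2442
  C–O: 2 × 347 = 694
  O–H: 2 × 479 = 958
  O=O: 3 × 517 = 1551
  Σ(broken) = 5645 kJ
Bonds formed (products):
  C=O: 4 × 787 = 3148
  O–H: 8 × 479 = 3832
  Σ(formed) = 6980 kJ
ΔH = Σ(broken) − Σ(formed) = 5645 − 6980 = −1335 kJ
For 4× the reaction as written: 4 × (−1335) = −5340 kJ

ΔH = −5340 kJ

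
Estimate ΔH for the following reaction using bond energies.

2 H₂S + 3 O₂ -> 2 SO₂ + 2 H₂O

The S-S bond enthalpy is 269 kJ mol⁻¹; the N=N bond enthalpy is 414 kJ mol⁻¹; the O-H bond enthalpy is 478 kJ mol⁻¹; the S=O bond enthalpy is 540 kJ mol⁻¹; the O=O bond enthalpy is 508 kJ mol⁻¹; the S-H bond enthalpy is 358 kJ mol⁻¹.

ΔH ≈ −1116 kJ

Bonds broken (reactants):
  O=O: 3 × 508 = 1524
  S-H: 4 × 358 = 1432
  Σ(broken) = 2956 kJ
Bonds formed (products):
  O-H: 4 × 478 = 1912
  S=O: 4 × 540 = 2160
  Σ(formed) = 4072 kJ
ΔH = Σ(broken) − Σ(formed) = 2956 − 4072 = −1116 kJ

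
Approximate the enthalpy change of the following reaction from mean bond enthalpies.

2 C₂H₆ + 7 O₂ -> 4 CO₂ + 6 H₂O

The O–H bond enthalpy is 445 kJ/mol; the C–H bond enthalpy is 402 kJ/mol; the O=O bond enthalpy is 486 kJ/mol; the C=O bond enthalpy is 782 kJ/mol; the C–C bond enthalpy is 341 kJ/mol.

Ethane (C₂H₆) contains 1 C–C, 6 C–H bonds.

ΔH ≈ −2688 kJ

Bonds broken (reactants):
  C–C: 2 × 341 = 682
  C–H: 12 × 402 = 4824
  O=O: 7 × 486 = 3402
  Σ(broken) = 8908 kJ
Bonds formed (products):
  C=O: 8 × 782 = 6256
  O–H: 12 × 445 = 5340
  Σ(formed) = 11596 kJ
ΔH = Σ(broken) − Σ(formed) = 8908 − 11596 = −2688 kJ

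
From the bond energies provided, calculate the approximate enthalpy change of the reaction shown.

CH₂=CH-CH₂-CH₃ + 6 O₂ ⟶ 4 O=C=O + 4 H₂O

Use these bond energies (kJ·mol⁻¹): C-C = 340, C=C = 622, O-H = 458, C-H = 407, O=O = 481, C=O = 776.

Bonds broken (reactants):
  C-C: 2 × 340 = 680
  C-H: 8 × 407 = 3256
  C=C: 1 × 622 = 622
  O=O: 6 × 481 = 2886
  Σ(broken) = 7444 kJ
Bonds formed (products):
  C=O: 8 × 776 = 6208
  O-H: 8 × 458 = 3664
  Σ(formed) = 9872 kJ
ΔH = Σ(broken) − Σ(formed) = 7444 − 9872 = −2428 kJ

ΔH ≈ −2428 kJ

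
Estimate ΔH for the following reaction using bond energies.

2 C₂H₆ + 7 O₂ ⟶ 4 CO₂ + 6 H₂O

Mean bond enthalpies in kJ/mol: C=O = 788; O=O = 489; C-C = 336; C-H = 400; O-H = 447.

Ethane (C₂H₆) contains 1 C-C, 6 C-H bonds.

Bonds broken (reactants):
  C-C: 2 × 336 = 672
  C-H: 12 × 400 = 4800
  O=O: 7 × 489 = 3423
  Σ(broken) = 8895 kJ
Bonds formed (products):
  C=O: 8 × 788 = 6304
  O-H: 12 × 447 = 5364
  Σ(formed) = 11668 kJ
ΔH = Σ(broken) − Σ(formed) = 8895 − 11668 = −2773 kJ

ΔH ≈ −2773 kJ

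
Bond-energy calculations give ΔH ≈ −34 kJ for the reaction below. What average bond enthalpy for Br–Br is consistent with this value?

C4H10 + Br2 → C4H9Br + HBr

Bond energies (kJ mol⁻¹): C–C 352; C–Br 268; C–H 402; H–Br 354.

Let D be the Br–Br bond energy.
Σ(broken) = 1×D + 3×352 + 10×402 = 5076 + D
Σ(formed) = 1×268 + 3×352 + 9×402 + 1×354 = 5296
ΔH = Σ(broken) − Σ(formed) = (5076 + D) − (5296) = −220 + D
Setting this equal to −34 kJ gives D = 186 kJ/mol.

D(Br–Br) ≈ 186 kJ/mol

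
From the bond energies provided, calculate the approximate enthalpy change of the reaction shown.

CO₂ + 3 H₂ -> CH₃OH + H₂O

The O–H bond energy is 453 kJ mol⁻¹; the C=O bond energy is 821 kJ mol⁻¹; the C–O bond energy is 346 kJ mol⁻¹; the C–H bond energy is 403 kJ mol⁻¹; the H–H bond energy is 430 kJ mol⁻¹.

ΔH ≈ +18 kJ

Bonds broken (reactants):
  C=O: 2 × 821 = 1642
  H–H: 3 × 430 = 1290
  Σ(broken) = 2932 kJ
Bonds formed (products):
  C–H: 3 × 403 = 1209
  C–O: 1 × 346 = 346
  O–H: 3 × 453 = 1359
  Σ(formed) = 2914 kJ
ΔH = Σ(broken) − Σ(formed) = 2932 − 2914 = +18 kJ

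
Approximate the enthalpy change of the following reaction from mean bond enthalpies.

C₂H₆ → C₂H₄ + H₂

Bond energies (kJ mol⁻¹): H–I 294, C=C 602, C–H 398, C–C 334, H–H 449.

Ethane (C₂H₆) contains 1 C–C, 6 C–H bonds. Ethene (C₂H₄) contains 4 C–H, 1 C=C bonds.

ΔH ≈ +79 kJ

Bonds broken (reactants):
  C–C: 1 × 334 = 334
  C–H: 6 × 398 = 2388
  Σ(broken) = 2722 kJ
Bonds formed (products):
  C–H: 4 × 398 = 1592
  C=C: 1 × 602 = 602
  H–H: 1 × 449 = 449
  Σ(formed) = 2643 kJ
ΔH = Σ(broken) − Σ(formed) = 2722 − 2643 = +79 kJ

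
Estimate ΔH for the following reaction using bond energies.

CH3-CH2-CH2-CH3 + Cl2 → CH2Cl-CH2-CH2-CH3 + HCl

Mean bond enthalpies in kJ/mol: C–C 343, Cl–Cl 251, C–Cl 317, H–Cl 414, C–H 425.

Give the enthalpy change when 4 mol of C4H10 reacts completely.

Bonds broken (reactants):
  C–C: 3 × 343 = 1029
  C–H: 10 × 425 = 4250
  Cl–Cl: 1 × 251 = 251
  Σ(broken) = 5530 kJ
Bonds formed (products):
  C–C: 3 × 343 = 1029
  C–Cl: 1 × 317 = 317
  C–H: 9 × 425 = 3825
  H–Cl: 1 × 414 = 414
  Σ(formed) = 5585 kJ
ΔH = Σ(broken) − Σ(formed) = 5530 − 5585 = −55 kJ
For 4× the reaction as written: 4 × (−55) = −220 kJ

ΔH = −220 kJ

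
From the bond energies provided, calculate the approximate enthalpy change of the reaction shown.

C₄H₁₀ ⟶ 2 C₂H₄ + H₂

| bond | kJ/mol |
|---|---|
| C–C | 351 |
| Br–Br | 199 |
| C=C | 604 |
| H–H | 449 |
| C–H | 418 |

Bonds broken (reactants):
  C–C: 3 × 351 = 1053
  C–H: 10 × 418 = 4180
  Σ(broken) = 5233 kJ
Bonds formed (products):
  C–H: 8 × 418 = 3344
  C=C: 2 × 604 = 1208
  H–H: 1 × 449 = 449
  Σ(formed) = 5001 kJ
ΔH = Σ(broken) − Σ(formed) = 5233 − 5001 = +232 kJ

ΔH ≈ +232 kJ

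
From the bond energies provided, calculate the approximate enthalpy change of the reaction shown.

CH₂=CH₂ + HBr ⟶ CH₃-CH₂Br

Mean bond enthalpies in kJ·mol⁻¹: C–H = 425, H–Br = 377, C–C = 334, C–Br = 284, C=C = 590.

Bonds broken (reactants):
  C–H: 4 × 425 = 1700
  C=C: 1 × 590 = 590
  H–Br: 1 × 377 = 377
  Σ(broken) = 2667 kJ
Bonds formed (products):
  C–Br: 1 × 284 = 284
  C–C: 1 × 334 = 334
  C–H: 5 × 425 = 2125
  Σ(formed) = 2743 kJ
ΔH = Σ(broken) − Σ(formed) = 2667 − 2743 = −76 kJ

ΔH ≈ −76 kJ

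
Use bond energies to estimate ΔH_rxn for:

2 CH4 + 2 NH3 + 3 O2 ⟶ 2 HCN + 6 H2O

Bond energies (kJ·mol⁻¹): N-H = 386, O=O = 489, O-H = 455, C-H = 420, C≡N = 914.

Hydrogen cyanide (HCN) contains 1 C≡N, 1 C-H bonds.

ΔH ≈ −985 kJ

Bonds broken (reactants):
  C-H: 8 × 420 = 3360
  N-H: 6 × 386 = 2316
  O=O: 3 × 489 = 1467
  Σ(broken) = 7143 kJ
Bonds formed (products):
  C≡N: 2 × 914 = 1828
  C-H: 2 × 420 = 840
  O-H: 12 × 455 = 5460
  Σ(formed) = 8128 kJ
ΔH = Σ(broken) − Σ(formed) = 7143 − 8128 = −985 kJ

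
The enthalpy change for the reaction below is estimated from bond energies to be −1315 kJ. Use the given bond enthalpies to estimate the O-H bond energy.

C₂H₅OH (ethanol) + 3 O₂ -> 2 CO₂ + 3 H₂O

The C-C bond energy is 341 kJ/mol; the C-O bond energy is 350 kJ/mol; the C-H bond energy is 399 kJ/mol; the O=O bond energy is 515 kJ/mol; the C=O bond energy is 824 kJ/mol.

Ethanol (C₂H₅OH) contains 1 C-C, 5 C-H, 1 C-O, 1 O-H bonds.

D(O-H) ≈ 450 kJ/mol

Let D be the O-H bond energy.
Σ(broken) = 1×341 + 5×399 + 1×350 + 1×D + 3×515 = 4231 + D
Σ(formed) = 4×824 + 6×D = 3296 + 6D
ΔH = Σ(broken) − Σ(formed) = (4231 + D) − (3296 + 6D) = +935 − 5D
Setting this equal to −1315 kJ gives 5D = 2250, so D = 450 kJ/mol.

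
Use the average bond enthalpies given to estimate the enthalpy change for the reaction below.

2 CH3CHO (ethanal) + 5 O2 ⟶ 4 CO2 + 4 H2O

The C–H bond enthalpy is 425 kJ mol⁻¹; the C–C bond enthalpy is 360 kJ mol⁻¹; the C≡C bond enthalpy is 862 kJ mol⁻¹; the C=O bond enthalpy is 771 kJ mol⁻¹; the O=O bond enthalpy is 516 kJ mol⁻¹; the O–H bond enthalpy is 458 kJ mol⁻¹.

ΔH ≈ −1590 kJ

Bonds broken (reactants):
  C–C: 2 × 360 = 720
  C–H: 8 × 425 = 3400
  C=O: 2 × 771 = 1542
  O=O: 5 × 516 = 2580
  Σ(broken) = 8242 kJ
Bonds formed (products):
  C=O: 8 × 771 = 6168
  O–H: 8 × 458 = 3664
  Σ(formed) = 9832 kJ
ΔH = Σ(broken) − Σ(formed) = 8242 − 9832 = −1590 kJ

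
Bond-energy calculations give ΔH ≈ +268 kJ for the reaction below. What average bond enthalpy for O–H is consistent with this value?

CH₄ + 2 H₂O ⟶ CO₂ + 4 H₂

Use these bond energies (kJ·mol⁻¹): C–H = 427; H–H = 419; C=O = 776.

D(O–H) ≈ 447 kJ/mol

Let D be the O–H bond energy.
Σ(broken) = 4×427 + 4×D = 1708 + 4D
Σ(formed) = 2×776 + 4×419 = 3228
ΔH = Σ(broken) − Σ(formed) = (1708 + 4D) − (3228) = −1520 + 4D
Setting this equal to +268 kJ gives 4D = 1788, so D = 447 kJ/mol.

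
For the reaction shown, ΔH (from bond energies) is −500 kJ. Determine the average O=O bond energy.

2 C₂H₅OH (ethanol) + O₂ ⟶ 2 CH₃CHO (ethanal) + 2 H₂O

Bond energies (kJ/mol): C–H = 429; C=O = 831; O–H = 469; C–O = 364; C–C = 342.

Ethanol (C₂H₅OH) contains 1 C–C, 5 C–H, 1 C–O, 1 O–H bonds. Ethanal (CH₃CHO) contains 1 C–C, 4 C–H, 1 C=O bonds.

Let D be the O=O bond energy.
Σ(broken) = 2×342 + 10×429 + 2×364 + 2×469 + 1×D = 6640 + D
Σ(formed) = 2×342 + 8×429 + 2×831 + 4×469 = 7654
ΔH = Σ(broken) − Σ(formed) = (6640 + D) − (7654) = −1014 + D
Setting this equal to −500 kJ gives D = 514 kJ/mol.

D(O=O) ≈ 514 kJ/mol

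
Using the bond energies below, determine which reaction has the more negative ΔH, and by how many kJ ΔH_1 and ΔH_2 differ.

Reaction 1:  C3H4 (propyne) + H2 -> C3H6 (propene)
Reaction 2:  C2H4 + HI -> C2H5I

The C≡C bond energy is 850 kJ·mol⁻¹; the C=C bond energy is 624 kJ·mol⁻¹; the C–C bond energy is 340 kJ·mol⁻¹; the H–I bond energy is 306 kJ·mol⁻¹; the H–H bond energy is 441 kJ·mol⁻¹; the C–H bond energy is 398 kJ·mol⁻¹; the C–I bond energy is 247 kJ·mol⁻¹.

Reaction 1:
  Bonds broken (reactants):
    C≡C: 1 × 850 = 850
    C–C: 1 × 340 = 340
    C–H: 4 × 398 = 1592
    H–H: 1 × 441 = 441
    Σ(broken) = 3223 kJ
  Bonds formed (products):
    C–C: 1 × 340 = 340
    C–H: 6 × 398 = 2388
    C=C: 1 × 624 = 624
    Σ(formed) = 3352 kJ
  ΔH_1 = 3223 − 3352 = −129 kJ
Reaction 2:
  Bonds broken (reactants):
    C–H: 4 × 398 = 1592
    C=C: 1 × 624 = 624
    H–I: 1 × 306 = 306
    Σ(broken) = 2522 kJ
  Bonds formed (products):
    C–C: 1 × 340 = 340
    C–H: 5 × 398 = 1990
    C–I: 1 × 247 = 247
    Σ(formed) = 2577 kJ
  ΔH_2 = 2522 − 2577 = −55 kJ
ΔH_1 − ΔH_2 = −74 kJ, so reaction 1 has the more negative ΔH; |ΔH_1 − ΔH_2| = 74 kJ.

Reaction 1, by 74 kJ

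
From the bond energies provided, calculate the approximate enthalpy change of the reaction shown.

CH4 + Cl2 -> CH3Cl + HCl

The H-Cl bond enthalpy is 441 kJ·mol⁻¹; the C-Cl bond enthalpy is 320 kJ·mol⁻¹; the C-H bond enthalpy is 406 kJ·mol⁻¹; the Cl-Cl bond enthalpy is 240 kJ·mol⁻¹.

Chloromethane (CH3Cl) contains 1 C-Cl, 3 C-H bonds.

Bonds broken (reactants):
  C-H: 4 × 406 = 1624
  Cl-Cl: 1 × 240 = 240
  Σ(broken) = 1864 kJ
Bonds formed (products):
  C-Cl: 1 × 320 = 320
  C-H: 3 × 406 = 1218
  H-Cl: 1 × 441 = 441
  Σ(formed) = 1979 kJ
ΔH = Σ(broken) − Σ(formed) = 1864 − 1979 = −115 kJ

ΔH ≈ −115 kJ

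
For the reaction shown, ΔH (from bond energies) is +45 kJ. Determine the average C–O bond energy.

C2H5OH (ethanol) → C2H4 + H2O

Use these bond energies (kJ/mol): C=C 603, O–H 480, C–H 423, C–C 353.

Let D be the C–O bond energy.
Σ(broken) = 1×353 + 5×423 + 1×D + 1×480 = 2948 + D
Σ(formed) = 4×423 + 1×603 + 2×480 = 3255
ΔH = Σ(broken) − Σ(formed) = (2948 + D) − (3255) = −307 + D
Setting this equal to +45 kJ gives D = 352 kJ/mol.

D(C–O) ≈ 352 kJ/mol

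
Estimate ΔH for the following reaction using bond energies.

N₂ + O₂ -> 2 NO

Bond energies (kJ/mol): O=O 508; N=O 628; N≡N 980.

Bonds broken (reactants):
  N≡N: 1 × 980 = 980
  O=O: 1 × 508 = 508
  Σ(broken) = 1488 kJ
Bonds formed (products):
  N=O: 2 × 628 = 1256
  Σ(formed) = 1256 kJ
ΔH = Σ(broken) − Σ(formed) = 1488 − 1256 = +232 kJ

ΔH ≈ +232 kJ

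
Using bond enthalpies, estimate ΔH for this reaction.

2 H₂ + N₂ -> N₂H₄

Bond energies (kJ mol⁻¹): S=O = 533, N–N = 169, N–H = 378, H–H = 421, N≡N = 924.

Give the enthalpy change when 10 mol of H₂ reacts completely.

Bonds broken (reactants):
  H–H: 2 × 421 = 842
  N≡N: 1 × 924 = 924
  Σ(broken) = 1766 kJ
Bonds formed (products):
  N–H: 4 × 378 = 1512
  N–N: 1 × 169 = 169
  Σ(formed) = 1681 kJ
ΔH = Σ(broken) − Σ(formed) = 1766 − 1681 = +85 kJ
For 5× the reaction as written: 5 × (+85) = +425 kJ

ΔH = +425 kJ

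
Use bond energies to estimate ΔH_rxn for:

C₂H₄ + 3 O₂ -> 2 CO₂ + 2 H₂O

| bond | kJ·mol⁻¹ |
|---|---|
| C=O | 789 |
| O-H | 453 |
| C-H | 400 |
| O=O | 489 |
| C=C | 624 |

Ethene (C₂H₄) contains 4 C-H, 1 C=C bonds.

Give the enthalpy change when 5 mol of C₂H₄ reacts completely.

Bonds broken (reactants):
  C-H: 4 × 400 = 1600
  C=C: 1 × 624 = 624
  O=O: 3 × 489 = 1467
  Σ(broken) = 3691 kJ
Bonds formed (products):
  C=O: 4 × 789 = 3156
  O-H: 4 × 453 = 1812
  Σ(formed) = 4968 kJ
ΔH = Σ(broken) − Σ(formed) = 3691 − 4968 = −1277 kJ
For 5× the reaction as written: 5 × (−1277) = −6385 kJ

ΔH = −6385 kJ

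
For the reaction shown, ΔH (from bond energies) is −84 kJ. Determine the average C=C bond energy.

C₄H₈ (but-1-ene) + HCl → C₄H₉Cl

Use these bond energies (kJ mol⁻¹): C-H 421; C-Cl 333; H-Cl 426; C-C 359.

Let D be the C=C bond energy.
Σ(broken) = 2×359 + 8×421 + 1×D + 1×426 = 4512 + D
Σ(formed) = 3×359 + 1×333 + 9×421 = 5199
ΔH = Σ(broken) − Σ(formed) = (4512 + D) − (5199) = −687 + D
Setting this equal to −84 kJ gives D = 603 kJ/mol.

D(C=C) ≈ 603 kJ/mol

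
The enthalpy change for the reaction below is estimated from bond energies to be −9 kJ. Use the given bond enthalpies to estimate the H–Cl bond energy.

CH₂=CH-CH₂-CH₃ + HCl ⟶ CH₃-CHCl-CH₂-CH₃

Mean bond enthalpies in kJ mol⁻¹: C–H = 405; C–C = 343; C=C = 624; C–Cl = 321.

Let D be the H–Cl bond energy.
Σ(broken) = 2×343 + 8×405 + 1×624 + 1×D = 4550 + D
Σ(formed) = 3×343 + 1×321 + 9×405 = 4995
ΔH = Σ(broken) − Σ(formed) = (4550 + D) − (4995) = −445 + D
Setting this equal to −9 kJ gives D = 436 kJ/mol.

D(H–Cl) ≈ 436 kJ/mol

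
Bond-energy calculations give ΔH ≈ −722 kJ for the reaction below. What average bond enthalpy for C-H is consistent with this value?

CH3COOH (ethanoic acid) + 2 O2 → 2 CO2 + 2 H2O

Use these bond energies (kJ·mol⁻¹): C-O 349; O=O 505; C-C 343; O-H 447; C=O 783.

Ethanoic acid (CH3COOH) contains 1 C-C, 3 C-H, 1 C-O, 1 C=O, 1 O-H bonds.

D(C-H) ≈ 422 kJ/mol

Let D be the C-H bond energy.
Σ(broken) = 1×343 + 3×D + 1×349 + 1×783 + 1×447 + 2×505 = 2932 + 3D
Σ(formed) = 4×783 + 4×447 = 4920
ΔH = Σ(broken) − Σ(formed) = (2932 + 3D) − (4920) = −1988 + 3D
Setting this equal to −722 kJ gives 3D = 1266, so D = 422 kJ/mol.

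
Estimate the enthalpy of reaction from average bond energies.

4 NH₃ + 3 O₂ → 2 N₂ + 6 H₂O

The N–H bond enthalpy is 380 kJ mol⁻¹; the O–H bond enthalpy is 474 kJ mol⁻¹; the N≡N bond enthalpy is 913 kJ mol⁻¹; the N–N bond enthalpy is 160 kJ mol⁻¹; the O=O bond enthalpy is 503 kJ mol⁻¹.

Bonds broken (reactants):
  N–H: 12 × 380 = 4560
  O=O: 3 × 503 = 1509
  Σ(broken) = 6069 kJ
Bonds formed (products):
  N≡N: 2 × 913 = 1826
  O–H: 12 × 474 = 5688
  Σ(formed) = 7514 kJ
ΔH = Σ(broken) − Σ(formed) = 6069 − 7514 = −1445 kJ

ΔH ≈ −1445 kJ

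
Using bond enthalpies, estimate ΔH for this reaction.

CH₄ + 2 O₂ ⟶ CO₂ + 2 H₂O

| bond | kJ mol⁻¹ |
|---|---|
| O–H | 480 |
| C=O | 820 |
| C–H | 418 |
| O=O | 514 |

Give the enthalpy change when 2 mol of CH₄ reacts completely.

Bonds broken (reactants):
  C–H: 4 × 418 = 1672
  O=O: 2 × 514 = 1028
  Σ(broken) = 2700 kJ
Bonds formed (products):
  C=O: 2 × 820 = 1640
  O–H: 4 × 480 = 1920
  Σ(formed) = 3560 kJ
ΔH = Σ(broken) − Σ(formed) = 2700 − 3560 = −860 kJ
For 2× the reaction as written: 2 × (−860) = −1720 kJ

ΔH = −1720 kJ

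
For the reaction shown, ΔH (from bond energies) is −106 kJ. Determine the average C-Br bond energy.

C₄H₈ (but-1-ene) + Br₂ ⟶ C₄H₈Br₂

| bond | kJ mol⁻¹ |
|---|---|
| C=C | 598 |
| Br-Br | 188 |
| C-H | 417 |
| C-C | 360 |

Let D be the C-Br bond energy.
Σ(broken) = 1×188 + 2×360 + 8×417 + 1×598 = 4842
Σ(formed) = 2×D + 3×360 + 8×417 = 4416 + 2D
ΔH = Σ(broken) − Σ(formed) = (4842) − (4416 + 2D) = +426 − 2D
Setting this equal to −106 kJ gives 2D = 532, so D = 266 kJ/mol.

D(C-Br) ≈ 266 kJ/mol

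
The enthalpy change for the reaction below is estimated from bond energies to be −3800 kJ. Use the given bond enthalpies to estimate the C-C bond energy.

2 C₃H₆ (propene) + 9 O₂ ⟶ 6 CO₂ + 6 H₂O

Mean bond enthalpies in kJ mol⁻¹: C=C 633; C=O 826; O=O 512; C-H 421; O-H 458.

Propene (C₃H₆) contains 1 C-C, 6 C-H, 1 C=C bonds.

Let D be the C-C bond energy.
Σ(broken) = 2×D + 12×421 + 2×633 + 9×512 = 10926 + 2D
Σ(formed) = 12×826 + 12×458 = 15408
ΔH = Σ(broken) − Σ(formed) = (10926 + 2D) − (15408) = −4482 + 2D
Setting this equal to −3800 kJ gives 2D = 682, so D = 341 kJ/mol.

D(C-C) ≈ 341 kJ/mol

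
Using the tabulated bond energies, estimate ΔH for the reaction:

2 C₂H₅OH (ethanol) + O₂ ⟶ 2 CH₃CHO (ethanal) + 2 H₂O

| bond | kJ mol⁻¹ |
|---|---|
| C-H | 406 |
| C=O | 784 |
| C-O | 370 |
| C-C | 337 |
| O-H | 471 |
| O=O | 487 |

Bonds broken (reactants):
  C-C: 2 × 337 = 674
  C-H: 10 × 406 = 4060
  C-O: 2 × 370 = 740
  O-H: 2 × 471 = 942
  O=O: 1 × 487 = 487
  Σ(broken) = 6903 kJ
Bonds formed (products):
  C-C: 2 × 337 = 674
  C-H: 8 × 406 = 3248
  C=O: 2 × 784 = 1568
  O-H: 4 × 471 = 1884
  Σ(formed) = 7374 kJ
ΔH = Σ(broken) − Σ(formed) = 6903 − 7374 = −471 kJ

ΔH ≈ −471 kJ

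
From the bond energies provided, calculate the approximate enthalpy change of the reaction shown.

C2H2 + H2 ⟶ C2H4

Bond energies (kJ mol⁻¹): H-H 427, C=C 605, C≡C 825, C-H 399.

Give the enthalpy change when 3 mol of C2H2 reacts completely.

ΔH = −453 kJ

Bonds broken (reactants):
  C≡C: 1 × 825 = 825
  C-H: 2 × 399 = 798
  H-H: 1 × 427 = 427
  Σ(broken) = 2050 kJ
Bonds formed (products):
  C-H: 4 × 399 = 1596
  C=C: 1 × 605 = 605
  Σ(formed) = 2201 kJ
ΔH = Σ(broken) − Σ(formed) = 2050 − 2201 = −151 kJ
For 3× the reaction as written: 3 × (−151) = −453 kJ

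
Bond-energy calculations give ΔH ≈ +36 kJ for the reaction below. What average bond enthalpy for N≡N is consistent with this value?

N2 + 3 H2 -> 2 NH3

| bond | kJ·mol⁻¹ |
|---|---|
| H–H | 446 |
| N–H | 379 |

Let D be the N≡N bond energy.
Σ(broken) = 3×446 + 1×D = 1338 + D
Σ(formed) = 6×379 = 2274
ΔH = Σ(broken) − Σ(formed) = (1338 + D) − (2274) = −936 + D
Setting this equal to +36 kJ gives D = 972 kJ/mol.

D(N≡N) ≈ 972 kJ/mol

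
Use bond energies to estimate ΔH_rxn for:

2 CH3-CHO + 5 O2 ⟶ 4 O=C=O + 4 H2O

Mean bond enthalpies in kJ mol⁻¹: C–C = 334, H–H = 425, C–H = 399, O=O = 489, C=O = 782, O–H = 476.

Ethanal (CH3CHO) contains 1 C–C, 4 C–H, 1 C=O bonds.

Bonds broken (reactants):
  C–C: 2 × 334 = 668
  C–H: 8 × 399 = 3192
  C=O: 2 × 782 = 1564
  O=O: 5 × 489 = 2445
  Σ(broken) = 7869 kJ
Bonds formed (products):
  C=O: 8 × 782 = 6256
  O–H: 8 × 476 = 3808
  Σ(formed) = 10064 kJ
ΔH = Σ(broken) − Σ(formed) = 7869 − 10064 = −2195 kJ

ΔH ≈ −2195 kJ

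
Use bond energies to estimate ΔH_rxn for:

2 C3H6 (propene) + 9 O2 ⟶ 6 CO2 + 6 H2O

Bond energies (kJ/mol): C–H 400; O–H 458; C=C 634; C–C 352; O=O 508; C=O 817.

Bonds broken (reactants):
  C–C: 2 × 352 = 704
  C–H: 12 × 400 = 4800
  C=C: 2 × 634 = 1268
  O=O: 9 × 508 = 4572
  Σ(broken) = 11344 kJ
Bonds formed (products):
  C=O: 12 × 817 = 9804
  O–H: 12 × 458 = 5496
  Σ(formed) = 15300 kJ
ΔH = Σ(broken) − Σ(formed) = 11344 − 15300 = −3956 kJ

ΔH ≈ −3956 kJ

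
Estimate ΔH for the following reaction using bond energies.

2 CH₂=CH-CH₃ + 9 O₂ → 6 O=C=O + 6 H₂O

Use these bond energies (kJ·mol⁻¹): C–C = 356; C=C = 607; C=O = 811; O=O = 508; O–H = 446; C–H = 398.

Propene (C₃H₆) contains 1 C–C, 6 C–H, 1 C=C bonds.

Bonds broken (reactants):
  C–C: 2 × 356 = 712
  C–H: 12 × 398 = 4776
  C=C: 2 × 607 = 1214
  O=O: 9 × 508 = 4572
  Σ(broken) = 11274 kJ
Bonds formed (products):
  C=O: 12 × 811 = 9732
  O–H: 12 × 446 = 5352
  Σ(formed) = 15084 kJ
ΔH = Σ(broken) − Σ(formed) = 11274 − 15084 = −3810 kJ

ΔH ≈ −3810 kJ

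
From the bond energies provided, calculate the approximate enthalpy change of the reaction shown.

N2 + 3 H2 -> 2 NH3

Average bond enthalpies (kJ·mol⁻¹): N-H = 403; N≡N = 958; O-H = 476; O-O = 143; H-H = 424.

Bonds broken (reactants):
  H-H: 3 × 424 = 1272
  N≡N: 1 × 958 = 958
  Σ(broken) = 2230 kJ
Bonds formed (products):
  N-H: 6 × 403 = 2418
  Σ(formed) = 2418 kJ
ΔH = Σ(broken) − Σ(formed) = 2230 − 2418 = −188 kJ

ΔH ≈ −188 kJ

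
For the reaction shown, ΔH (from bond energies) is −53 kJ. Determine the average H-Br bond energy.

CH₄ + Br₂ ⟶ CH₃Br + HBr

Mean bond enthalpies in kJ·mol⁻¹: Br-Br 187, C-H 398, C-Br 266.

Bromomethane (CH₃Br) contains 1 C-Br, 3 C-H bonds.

Let D be the H-Br bond energy.
Σ(broken) = 1×187 + 4×398 = 1779
Σ(formed) = 1×266 + 3×398 + 1×D = 1460 + D
ΔH = Σ(broken) − Σ(formed) = (1779) − (1460 + D) = +319 − D
Setting this equal to −53 kJ gives D = 372 kJ/mol.

D(H-Br) ≈ 372 kJ/mol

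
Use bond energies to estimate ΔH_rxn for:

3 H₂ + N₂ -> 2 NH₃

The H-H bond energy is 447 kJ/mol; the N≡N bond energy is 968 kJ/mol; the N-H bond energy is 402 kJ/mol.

Bonds broken (reactants):
  H-H: 3 × 447 = 1341
  N≡N: 1 × 968 = 968
  Σ(broken) = 2309 kJ
Bonds formed (products):
  N-H: 6 × 402 = 2412
  Σ(formed) = 2412 kJ
ΔH = Σ(broken) − Σ(formed) = 2309 − 2412 = −103 kJ

ΔH ≈ −103 kJ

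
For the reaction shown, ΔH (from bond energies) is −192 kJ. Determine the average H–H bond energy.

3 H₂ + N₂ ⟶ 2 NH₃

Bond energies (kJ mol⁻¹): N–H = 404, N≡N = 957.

Let D be the H–H bond energy.
Σ(broken) = 3×D + 1×957 = 957 + 3D
Σ(formed) = 6×404 = 2424
ΔH = Σ(broken) − Σ(formed) = (957 + 3D) − (2424) = −1467 + 3D
Setting this equal to −192 kJ gives 3D = 1275, so D = 425 kJ/mol.

D(H–H) ≈ 425 kJ/mol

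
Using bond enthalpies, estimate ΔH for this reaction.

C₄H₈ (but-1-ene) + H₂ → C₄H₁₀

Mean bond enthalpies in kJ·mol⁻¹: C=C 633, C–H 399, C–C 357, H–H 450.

ΔH ≈ −72 kJ

Bonds broken (reactants):
  C–C: 2 × 357 = 714
  C–H: 8 × 399 = 3192
  C=C: 1 × 633 = 633
  H–H: 1 × 450 = 450
  Σ(broken) = 4989 kJ
Bonds formed (products):
  C–C: 3 × 357 = 1071
  C–H: 10 × 399 = 3990
  Σ(formed) = 5061 kJ
ΔH = Σ(broken) − Σ(formed) = 4989 − 5061 = −72 kJ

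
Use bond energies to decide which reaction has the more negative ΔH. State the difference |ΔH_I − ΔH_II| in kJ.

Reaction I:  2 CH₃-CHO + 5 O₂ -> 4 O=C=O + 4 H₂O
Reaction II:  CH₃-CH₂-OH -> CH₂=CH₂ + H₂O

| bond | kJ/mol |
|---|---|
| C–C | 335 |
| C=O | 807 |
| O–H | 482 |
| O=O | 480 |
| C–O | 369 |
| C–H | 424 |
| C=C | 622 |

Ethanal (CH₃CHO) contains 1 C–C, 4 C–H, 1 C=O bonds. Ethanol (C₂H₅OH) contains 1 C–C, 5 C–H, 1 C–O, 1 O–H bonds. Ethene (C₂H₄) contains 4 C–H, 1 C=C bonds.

Reaction I:
  Bonds broken (reactants):
    C–C: 2 × 335 = 670
    C–H: 8 × 424 = 3392
    C=O: 2 × 807 = 1614
    O=O: 5 × 480 = 2400
    Σ(broken) = 8076 kJ
  Bonds formed (products):
    C=O: 8 × 807 = 6456
    O–H: 8 × 482 = 3856
    Σ(formed) = 10312 kJ
  ΔH_I = 8076 − 10312 = −2236 kJ
Reaction II:
  Bonds broken (reactants):
    C–C: 1 × 335 = 335
    C–H: 5 × 424 = 2120
    C–O: 1 × 369 = 369
    O–H: 1 × 482 = 482
    Σ(broken) = 3306 kJ
  Bonds formed (products):
    C–H: 4 × 424 = 1696
    C=C: 1 × 622 = 622
    O–H: 2 × 482 = 964
    Σ(formed) = 3282 kJ
  ΔH_II = 3306 − 3282 = +24 kJ
ΔH_I − ΔH_II = −2260 kJ, so reaction I has the more negative ΔH; |ΔH_I − ΔH_II| = 2260 kJ.

Reaction I, by 2260 kJ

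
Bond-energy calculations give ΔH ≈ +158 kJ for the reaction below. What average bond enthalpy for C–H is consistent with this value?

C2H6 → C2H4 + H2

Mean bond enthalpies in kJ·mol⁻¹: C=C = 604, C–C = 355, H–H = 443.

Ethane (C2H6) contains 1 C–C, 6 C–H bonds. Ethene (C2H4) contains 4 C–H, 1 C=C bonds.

Let D be the C–H bond energy.
Σ(broken) = 1×355 + 6×D = 355 + 6D
Σ(formed) = 4×D + 1×604 + 1×443 = 1047 + 4D
ΔH = Σ(broken) − Σ(formed) = (355 + 6D) − (1047 + 4D) = −692 + 2D
Setting this equal to +158 kJ gives 2D = 850, so D = 425 kJ/mol.

D(C–H) ≈ 425 kJ/mol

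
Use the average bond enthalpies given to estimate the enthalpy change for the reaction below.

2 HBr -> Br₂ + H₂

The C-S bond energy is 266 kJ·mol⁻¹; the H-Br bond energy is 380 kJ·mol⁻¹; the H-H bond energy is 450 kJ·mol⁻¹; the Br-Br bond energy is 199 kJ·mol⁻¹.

ΔH ≈ +111 kJ

Bonds broken (reactants):
  H-Br: 2 × 380 = 760
  Σ(broken) = 760 kJ
Bonds formed (products):
  Br-Br: 1 × 199 = 199
  H-H: 1 × 450 = 450
  Σ(formed) = 649 kJ
ΔH = Σ(broken) − Σ(formed) = 760 − 649 = +111 kJ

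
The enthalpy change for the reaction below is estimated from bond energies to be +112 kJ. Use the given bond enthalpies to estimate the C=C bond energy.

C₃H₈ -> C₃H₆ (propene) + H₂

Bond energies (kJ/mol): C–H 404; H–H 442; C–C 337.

D(C=C) ≈ 591 kJ/mol

Let D be the C=C bond energy.
Σ(broken) = 2×337 + 8×404 = 3906
Σ(formed) = 1×337 + 6×404 + 1×D + 1×442 = 3203 + D
ΔH = Σ(broken) − Σ(formed) = (3906) − (3203 + D) = +703 − D
Setting this equal to +112 kJ gives D = 591 kJ/mol.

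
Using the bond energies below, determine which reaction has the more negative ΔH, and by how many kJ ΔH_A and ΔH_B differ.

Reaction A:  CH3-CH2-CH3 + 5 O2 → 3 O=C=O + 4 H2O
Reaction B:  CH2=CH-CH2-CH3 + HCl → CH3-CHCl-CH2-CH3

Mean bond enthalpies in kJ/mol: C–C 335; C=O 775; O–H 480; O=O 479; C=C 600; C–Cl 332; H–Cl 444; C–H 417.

Reaction A, by 2049 kJ

Reaction A:
  Bonds broken (reactants):
    C–C: 2 × 335 = 670
    C–H: 8 × 417 = 3336
    O=O: 5 × 479 = 2395
    Σ(broken) = 6401 kJ
  Bonds formed (products):
    C=O: 6 × 775 = 4650
    O–H: 8 × 480 = 3840
    Σ(formed) = 8490 kJ
  ΔH_A = 6401 − 8490 = −2089 kJ
Reaction B:
  Bonds broken (reactants):
    C–C: 2 × 335 = 670
    C–H: 8 × 417 = 3336
    C=C: 1 × 600 = 600
    H–Cl: 1 × 444 = 444
    Σ(broken) = 5050 kJ
  Bonds formed (products):
    C–C: 3 × 335 = 1005
    C–Cl: 1 × 332 = 332
    C–H: 9 × 417 = 3753
    Σ(formed) = 5090 kJ
  ΔH_B = 5050 − 5090 = −40 kJ
ΔH_A − ΔH_B = −2049 kJ, so reaction A has the more negative ΔH; |ΔH_A − ΔH_B| = 2049 kJ.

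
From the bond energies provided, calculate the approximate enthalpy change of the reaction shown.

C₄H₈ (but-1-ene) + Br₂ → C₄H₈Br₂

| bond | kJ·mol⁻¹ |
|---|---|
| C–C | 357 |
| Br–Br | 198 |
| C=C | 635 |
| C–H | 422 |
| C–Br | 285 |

ΔH ≈ −94 kJ

Bonds broken (reactants):
  Br–Br: 1 × 198 = 198
  C–C: 2 × 357 = 714
  C–H: 8 × 422 = 3376
  C=C: 1 × 635 = 635
  Σ(broken) = 4923 kJ
Bonds formed (products):
  C–Br: 2 × 285 = 570
  C–C: 3 × 357 = 1071
  C–H: 8 × 422 = 3376
  Σ(formed) = 5017 kJ
ΔH = Σ(broken) − Σ(formed) = 4923 − 5017 = −94 kJ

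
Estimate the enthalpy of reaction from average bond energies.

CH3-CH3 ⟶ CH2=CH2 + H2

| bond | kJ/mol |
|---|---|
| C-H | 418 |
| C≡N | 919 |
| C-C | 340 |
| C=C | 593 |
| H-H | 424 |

Bonds broken (reactants):
  C-C: 1 × 340 = 340
  C-H: 6 × 418 = 2508
  Σ(broken) = 2848 kJ
Bonds formed (products):
  C-H: 4 × 418 = 1672
  C=C: 1 × 593 = 593
  H-H: 1 × 424 = 424
  Σ(formed) = 2689 kJ
ΔH = Σ(broken) − Σ(formed) = 2848 − 2689 = +159 kJ

ΔH ≈ +159 kJ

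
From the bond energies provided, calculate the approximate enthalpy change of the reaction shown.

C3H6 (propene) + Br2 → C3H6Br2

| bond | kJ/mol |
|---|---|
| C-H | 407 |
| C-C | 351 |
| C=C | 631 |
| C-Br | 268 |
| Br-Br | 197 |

Bonds broken (reactants):
  Br-Br: 1 × 197 = 197
  C-C: 1 × 351 = 351
  C-H: 6 × 407 = 2442
  C=C: 1 × 631 = 631
  Σ(broken) = 3621 kJ
Bonds formed (products):
  C-Br: 2 × 268 = 536
  C-C: 2 × 351 = 702
  C-H: 6 × 407 = 2442
  Σ(formed) = 3680 kJ
ΔH = Σ(broken) − Σ(formed) = 3621 − 3680 = −59 kJ

ΔH ≈ −59 kJ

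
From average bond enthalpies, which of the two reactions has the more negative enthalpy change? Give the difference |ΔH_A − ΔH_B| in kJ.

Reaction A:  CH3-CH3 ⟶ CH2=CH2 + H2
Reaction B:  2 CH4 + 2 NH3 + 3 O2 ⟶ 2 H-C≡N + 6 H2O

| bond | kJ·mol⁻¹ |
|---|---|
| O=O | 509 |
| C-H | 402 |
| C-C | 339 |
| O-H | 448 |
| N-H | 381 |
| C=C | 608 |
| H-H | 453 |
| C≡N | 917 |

Reaction B, by 1067 kJ

Reaction A:
  Bonds broken (reactants):
    C-C: 1 × 339 = 339
    C-H: 6 × 402 = 2412
    Σ(broken) = 2751 kJ
  Bonds formed (products):
    C-H: 4 × 402 = 1608
    C=C: 1 × 608 = 608
    H-H: 1 × 453 = 453
    Σ(formed) = 2669 kJ
  ΔH_A = 2751 − 2669 = +82 kJ
Reaction B:
  Bonds broken (reactants):
    C-H: 8 × 402 = 3216
    N-H: 6 × 381 = 2286
    O=O: 3 × 509 = 1527
    Σ(broken) = 7029 kJ
  Bonds formed (products):
    C≡N: 2 × 917 = 1834
    C-H: 2 × 402 = 804
    O-H: 12 × 448 = 5376
    Σ(formed) = 8014 kJ
  ΔH_B = 7029 − 8014 = −985 kJ
ΔH_A − ΔH_B = +1067 kJ, so reaction B has the more negative ΔH; |ΔH_A − ΔH_B| = 1067 kJ.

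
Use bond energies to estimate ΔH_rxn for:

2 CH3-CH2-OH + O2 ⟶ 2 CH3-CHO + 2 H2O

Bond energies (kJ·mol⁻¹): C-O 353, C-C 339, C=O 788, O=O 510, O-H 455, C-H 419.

Bonds broken (reactants):
  C-C: 2 × 339 = 678
  C-H: 10 × 419 = 4190
  C-O: 2 × 353 = 706
  O-H: 2 × 455 = 910
  O=O: 1 × 510 = 510
  Σ(broken) = 6994 kJ
Bonds formed (products):
  C-C: 2 × 339 = 678
  C-H: 8 × 419 = 3352
  C=O: 2 × 788 = 1576
  O-H: 4 × 455 = 1820
  Σ(formed) = 7426 kJ
ΔH = Σ(broken) − Σ(formed) = 6994 − 7426 = −432 kJ

ΔH ≈ −432 kJ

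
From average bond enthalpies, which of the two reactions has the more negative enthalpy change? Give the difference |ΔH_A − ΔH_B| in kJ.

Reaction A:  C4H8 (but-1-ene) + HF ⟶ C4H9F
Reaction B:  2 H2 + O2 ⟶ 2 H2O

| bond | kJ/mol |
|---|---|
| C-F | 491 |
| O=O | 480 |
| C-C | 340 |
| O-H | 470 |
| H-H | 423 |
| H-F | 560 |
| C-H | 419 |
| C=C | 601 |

Reaction B, by 465 kJ

Reaction A:
  Bonds broken (reactants):
    C-C: 2 × 340 = 680
    C-H: 8 × 419 = 3352
    C=C: 1 × 601 = 601
    H-F: 1 × 560 = 560
    Σ(broken) = 5193 kJ
  Bonds formed (products):
    C-C: 3 × 340 = 1020
    C-F: 1 × 491 = 491
    C-H: 9 × 419 = 3771
    Σ(formed) = 5282 kJ
  ΔH_A = 5193 − 5282 = −89 kJ
Reaction B:
  Bonds broken (reactants):
    H-H: 2 × 423 = 846
    O=O: 1 × 480 = 480
    Σ(broken) = 1326 kJ
  Bonds formed (products):
    O-H: 4 × 470 = 1880
    Σ(formed) = 1880 kJ
  ΔH_B = 1326 − 1880 = −554 kJ
ΔH_A − ΔH_B = +465 kJ, so reaction B has the more negative ΔH; |ΔH_A − ΔH_B| = 465 kJ.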